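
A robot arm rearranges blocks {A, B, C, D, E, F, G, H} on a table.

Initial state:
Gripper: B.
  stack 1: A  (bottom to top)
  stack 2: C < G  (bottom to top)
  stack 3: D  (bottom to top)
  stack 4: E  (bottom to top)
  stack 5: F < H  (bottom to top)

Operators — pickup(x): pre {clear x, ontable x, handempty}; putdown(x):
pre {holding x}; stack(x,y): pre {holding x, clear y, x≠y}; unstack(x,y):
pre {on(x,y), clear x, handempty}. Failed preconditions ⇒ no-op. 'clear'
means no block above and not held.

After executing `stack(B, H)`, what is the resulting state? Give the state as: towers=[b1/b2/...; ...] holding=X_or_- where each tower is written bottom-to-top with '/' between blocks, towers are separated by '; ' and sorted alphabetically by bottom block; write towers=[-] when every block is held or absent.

towers=[A; C/G; D; E; F/H/B] holding=-

before: towers=[A; C/G; D; E; F/H] holding=B
pre[stack(B, H)]: holding(B) yes, clear(H) yes, B≠H yes
all met → apply stack(B, H)
after:  towers=[A; C/G; D; E; F/H/B] holding=-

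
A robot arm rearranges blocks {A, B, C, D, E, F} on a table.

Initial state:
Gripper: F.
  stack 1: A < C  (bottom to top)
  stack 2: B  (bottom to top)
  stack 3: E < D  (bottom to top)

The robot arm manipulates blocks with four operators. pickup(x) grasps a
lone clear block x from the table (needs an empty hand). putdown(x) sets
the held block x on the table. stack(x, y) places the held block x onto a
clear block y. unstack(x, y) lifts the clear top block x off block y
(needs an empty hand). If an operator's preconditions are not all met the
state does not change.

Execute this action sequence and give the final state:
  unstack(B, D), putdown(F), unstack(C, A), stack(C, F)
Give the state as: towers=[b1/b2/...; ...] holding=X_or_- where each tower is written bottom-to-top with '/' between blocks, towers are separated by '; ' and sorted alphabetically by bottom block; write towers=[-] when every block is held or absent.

step 1 (unstack(B, D)) [no-op]: towers=[A/C; B; E/D] holding=F
step 2 (putdown(F)): towers=[A/C; B; E/D; F] holding=-
step 3 (unstack(C, A)): towers=[A; B; E/D; F] holding=C
step 4 (stack(C, F)): towers=[A; B; E/D; F/C] holding=-

towers=[A; B; E/D; F/C] holding=-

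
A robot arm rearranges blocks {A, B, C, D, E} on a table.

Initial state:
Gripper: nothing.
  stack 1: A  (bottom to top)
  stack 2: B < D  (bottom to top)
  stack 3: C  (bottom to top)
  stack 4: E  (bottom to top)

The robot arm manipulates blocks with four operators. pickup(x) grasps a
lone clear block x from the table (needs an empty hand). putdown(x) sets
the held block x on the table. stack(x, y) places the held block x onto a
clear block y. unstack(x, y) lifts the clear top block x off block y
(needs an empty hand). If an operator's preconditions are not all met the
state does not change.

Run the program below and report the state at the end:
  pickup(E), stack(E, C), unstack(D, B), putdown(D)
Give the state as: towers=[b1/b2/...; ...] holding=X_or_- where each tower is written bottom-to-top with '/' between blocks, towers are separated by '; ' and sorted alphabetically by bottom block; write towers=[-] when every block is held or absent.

towers=[A; B; C/E; D] holding=-

step 1 (pickup(E)): towers=[A; B/D; C] holding=E
step 2 (stack(E, C)): towers=[A; B/D; C/E] holding=-
step 3 (unstack(D, B)): towers=[A; B; C/E] holding=D
step 4 (putdown(D)): towers=[A; B; C/E; D] holding=-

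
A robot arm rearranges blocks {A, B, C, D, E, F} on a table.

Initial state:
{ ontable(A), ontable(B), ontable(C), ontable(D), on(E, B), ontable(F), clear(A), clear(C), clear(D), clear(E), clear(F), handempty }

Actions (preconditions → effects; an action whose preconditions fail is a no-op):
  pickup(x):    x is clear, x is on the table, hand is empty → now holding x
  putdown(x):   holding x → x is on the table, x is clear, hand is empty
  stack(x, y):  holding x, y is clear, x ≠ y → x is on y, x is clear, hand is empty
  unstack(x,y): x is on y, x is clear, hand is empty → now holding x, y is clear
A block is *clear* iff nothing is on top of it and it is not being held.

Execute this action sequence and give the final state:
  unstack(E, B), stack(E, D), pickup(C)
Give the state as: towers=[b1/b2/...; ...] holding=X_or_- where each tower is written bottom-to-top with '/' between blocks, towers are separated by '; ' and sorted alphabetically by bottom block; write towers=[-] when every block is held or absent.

towers=[A; B; D/E; F] holding=C

step 1 (unstack(E, B)): towers=[A; B; C; D; F] holding=E
step 2 (stack(E, D)): towers=[A; B; C; D/E; F] holding=-
step 3 (pickup(C)): towers=[A; B; D/E; F] holding=C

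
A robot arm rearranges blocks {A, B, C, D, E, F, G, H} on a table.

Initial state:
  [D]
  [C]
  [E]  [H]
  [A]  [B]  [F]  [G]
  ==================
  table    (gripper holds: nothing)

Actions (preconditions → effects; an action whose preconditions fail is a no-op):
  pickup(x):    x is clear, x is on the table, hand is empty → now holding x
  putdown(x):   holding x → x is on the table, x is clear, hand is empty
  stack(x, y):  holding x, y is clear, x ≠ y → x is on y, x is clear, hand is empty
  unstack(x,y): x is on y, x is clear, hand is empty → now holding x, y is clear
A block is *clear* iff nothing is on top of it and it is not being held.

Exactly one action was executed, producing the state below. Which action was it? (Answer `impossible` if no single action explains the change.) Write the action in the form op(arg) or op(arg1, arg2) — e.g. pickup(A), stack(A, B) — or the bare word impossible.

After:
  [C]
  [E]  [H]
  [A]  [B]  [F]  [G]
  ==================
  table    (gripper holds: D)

target: towers=[A/E/C; B/H; F; G] holding=D
         pickup(G) → towers=[A/E/C/D; B/H; F] holding=G
     unstack(H, B) → towers=[A/E/C/D; B; F; G] holding=H
         pickup(F) → towers=[A/E/C/D; B/H; G] holding=F
     unstack(D, C) → towers=[A/E/C; B/H; F; G] holding=D  ← match

unstack(D, C)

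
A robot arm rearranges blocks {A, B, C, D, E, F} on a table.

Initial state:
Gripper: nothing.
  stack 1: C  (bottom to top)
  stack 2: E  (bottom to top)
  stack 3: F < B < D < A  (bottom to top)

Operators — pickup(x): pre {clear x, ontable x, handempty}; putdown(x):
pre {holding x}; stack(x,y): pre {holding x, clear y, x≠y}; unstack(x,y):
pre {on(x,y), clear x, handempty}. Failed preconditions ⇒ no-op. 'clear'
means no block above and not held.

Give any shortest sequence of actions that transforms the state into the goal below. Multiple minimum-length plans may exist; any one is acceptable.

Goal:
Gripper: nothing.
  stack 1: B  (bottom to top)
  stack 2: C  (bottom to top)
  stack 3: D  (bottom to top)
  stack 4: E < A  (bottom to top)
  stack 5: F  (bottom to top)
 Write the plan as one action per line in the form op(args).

unstack(A, D)
stack(A, E)
unstack(D, B)
putdown(D)
unstack(B, F)
putdown(B)

step 1 (unstack(A, D)): towers=[C; E; F/B/D] holding=A
step 2 (stack(A, E)): towers=[C; E/A; F/B/D] holding=-
step 3 (unstack(D, B)): towers=[C; E/A; F/B] holding=D
step 4 (putdown(D)): towers=[C; D; E/A; F/B] holding=-
step 5 (unstack(B, F)): towers=[C; D; E/A; F] holding=B
step 6 (putdown(B)): towers=[B; C; D; E/A; F] holding=-
goal check: towers=[B; C; D; E/A; F] holding=- — reached (length 6, optimal by BFS)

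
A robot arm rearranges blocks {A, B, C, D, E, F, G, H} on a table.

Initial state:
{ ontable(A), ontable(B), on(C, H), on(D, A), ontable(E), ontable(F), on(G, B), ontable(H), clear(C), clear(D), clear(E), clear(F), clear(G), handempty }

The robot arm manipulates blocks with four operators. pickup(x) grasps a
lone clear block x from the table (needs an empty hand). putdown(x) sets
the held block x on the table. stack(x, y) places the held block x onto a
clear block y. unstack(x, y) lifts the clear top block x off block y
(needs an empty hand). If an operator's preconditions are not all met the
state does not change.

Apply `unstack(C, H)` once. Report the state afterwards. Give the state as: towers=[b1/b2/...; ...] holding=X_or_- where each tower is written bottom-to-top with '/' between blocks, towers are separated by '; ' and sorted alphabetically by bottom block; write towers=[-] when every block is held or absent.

before: towers=[A/D; B/G; E; F; H/C] holding=-
pre[unstack(C, H)]: on(C,H) ✓, clear(C) ✓, handempty ✓
all met → apply unstack(C, H)
after:  towers=[A/D; B/G; E; F; H] holding=C

towers=[A/D; B/G; E; F; H] holding=C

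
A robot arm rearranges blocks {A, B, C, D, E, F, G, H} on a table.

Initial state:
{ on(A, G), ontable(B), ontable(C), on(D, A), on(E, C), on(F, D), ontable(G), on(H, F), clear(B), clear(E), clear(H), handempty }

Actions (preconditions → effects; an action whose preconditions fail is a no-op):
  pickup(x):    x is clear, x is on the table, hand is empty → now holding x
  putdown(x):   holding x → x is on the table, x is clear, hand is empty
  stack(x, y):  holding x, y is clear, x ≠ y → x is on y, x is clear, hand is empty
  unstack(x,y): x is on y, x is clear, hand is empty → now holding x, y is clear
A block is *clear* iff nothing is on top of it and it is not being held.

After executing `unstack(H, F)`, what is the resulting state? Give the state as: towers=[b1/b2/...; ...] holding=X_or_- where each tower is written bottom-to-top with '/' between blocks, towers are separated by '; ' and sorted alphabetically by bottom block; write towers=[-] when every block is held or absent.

before: towers=[B; C/E; G/A/D/F/H] holding=-
pre[unstack(H, F)]: on(H,F) ✓, clear(H) ✓, handempty ✓
all met → apply unstack(H, F)
after:  towers=[B; C/E; G/A/D/F] holding=H

towers=[B; C/E; G/A/D/F] holding=H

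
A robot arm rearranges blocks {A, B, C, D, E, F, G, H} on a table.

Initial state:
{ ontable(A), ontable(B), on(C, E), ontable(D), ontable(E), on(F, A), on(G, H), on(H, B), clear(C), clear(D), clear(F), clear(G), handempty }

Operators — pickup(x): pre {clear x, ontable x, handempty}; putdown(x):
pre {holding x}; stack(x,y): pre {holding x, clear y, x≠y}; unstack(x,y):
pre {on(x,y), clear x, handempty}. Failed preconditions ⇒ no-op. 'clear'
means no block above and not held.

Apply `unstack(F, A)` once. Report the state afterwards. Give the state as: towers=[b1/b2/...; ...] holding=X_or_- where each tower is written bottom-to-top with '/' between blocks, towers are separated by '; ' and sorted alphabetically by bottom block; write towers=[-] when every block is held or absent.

towers=[A; B/H/G; D; E/C] holding=F

before: towers=[A/F; B/H/G; D; E/C] holding=-
pre[unstack(F, A)]: on(F,A) ok, clear(F) ok, handempty ok
all met → apply unstack(F, A)
after:  towers=[A; B/H/G; D; E/C] holding=F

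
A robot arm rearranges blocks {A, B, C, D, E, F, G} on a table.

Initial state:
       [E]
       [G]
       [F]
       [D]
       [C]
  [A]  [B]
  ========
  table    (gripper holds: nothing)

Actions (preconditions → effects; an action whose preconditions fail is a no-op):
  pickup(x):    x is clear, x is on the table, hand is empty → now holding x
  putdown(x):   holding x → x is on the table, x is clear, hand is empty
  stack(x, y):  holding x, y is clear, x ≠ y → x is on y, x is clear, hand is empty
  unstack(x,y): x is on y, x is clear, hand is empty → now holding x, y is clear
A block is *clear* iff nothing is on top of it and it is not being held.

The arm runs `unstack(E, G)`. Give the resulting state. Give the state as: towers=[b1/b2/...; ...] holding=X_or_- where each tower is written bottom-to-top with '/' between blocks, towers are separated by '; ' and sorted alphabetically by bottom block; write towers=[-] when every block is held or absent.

towers=[A; B/C/D/F/G] holding=E

before: towers=[A; B/C/D/F/G/E] holding=-
pre[unstack(E, G)]: on(E,G) ok, clear(E) ok, handempty ok
all met → apply unstack(E, G)
after:  towers=[A; B/C/D/F/G] holding=E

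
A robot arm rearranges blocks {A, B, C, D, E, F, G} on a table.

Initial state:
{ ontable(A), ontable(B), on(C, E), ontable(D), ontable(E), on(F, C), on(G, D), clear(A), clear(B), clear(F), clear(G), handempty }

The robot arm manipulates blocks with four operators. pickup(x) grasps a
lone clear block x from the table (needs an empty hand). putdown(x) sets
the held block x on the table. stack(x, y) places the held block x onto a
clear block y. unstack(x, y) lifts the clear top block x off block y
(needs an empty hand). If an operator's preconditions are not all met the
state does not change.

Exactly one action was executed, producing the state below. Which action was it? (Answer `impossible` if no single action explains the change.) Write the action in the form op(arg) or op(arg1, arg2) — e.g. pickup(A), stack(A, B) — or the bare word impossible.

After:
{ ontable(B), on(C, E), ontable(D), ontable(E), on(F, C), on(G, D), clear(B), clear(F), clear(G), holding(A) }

target: towers=[B; D/G; E/C/F] holding=A
         pickup(B) → towers=[A; D/G; E/C/F] holding=B
     unstack(F, C) → towers=[A; B; D/G; E/C] holding=F
     unstack(G, D) → towers=[A; B; D; E/C/F] holding=G
         pickup(A) → towers=[B; D/G; E/C/F] holding=A  ← match

pickup(A)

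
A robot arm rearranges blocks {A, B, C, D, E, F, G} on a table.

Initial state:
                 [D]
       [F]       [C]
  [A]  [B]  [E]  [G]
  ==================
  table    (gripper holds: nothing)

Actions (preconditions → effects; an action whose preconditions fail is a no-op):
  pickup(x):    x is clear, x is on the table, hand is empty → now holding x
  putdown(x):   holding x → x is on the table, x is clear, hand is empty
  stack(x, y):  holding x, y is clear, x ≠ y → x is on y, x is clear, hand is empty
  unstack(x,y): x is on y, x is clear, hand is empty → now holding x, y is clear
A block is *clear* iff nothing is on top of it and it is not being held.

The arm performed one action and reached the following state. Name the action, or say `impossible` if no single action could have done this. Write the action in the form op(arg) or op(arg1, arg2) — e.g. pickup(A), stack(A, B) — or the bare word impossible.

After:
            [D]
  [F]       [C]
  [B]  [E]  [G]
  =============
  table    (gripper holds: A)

pickup(A)

target: towers=[B/F; E; G/C/D] holding=A
     unstack(F, B) → towers=[A; B; E; G/C/D] holding=F
     unstack(D, C) → towers=[A; B/F; E; G/C] holding=D
         pickup(A) → towers=[B/F; E; G/C/D] holding=A  ← match
         pickup(E) → towers=[A; B/F; G/C/D] holding=E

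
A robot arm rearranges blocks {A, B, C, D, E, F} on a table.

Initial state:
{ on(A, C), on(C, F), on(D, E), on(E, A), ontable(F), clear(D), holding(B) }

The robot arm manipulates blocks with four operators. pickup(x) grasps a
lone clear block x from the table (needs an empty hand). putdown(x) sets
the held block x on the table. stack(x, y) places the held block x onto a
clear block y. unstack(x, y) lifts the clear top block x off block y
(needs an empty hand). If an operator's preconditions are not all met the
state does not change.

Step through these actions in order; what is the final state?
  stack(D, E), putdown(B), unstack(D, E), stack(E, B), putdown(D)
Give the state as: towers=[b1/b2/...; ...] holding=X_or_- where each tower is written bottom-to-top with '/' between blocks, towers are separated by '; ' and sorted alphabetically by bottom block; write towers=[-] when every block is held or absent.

towers=[B; D; F/C/A/E] holding=-

step 1 (stack(D, E)) [no-op]: towers=[F/C/A/E/D] holding=B
step 2 (putdown(B)): towers=[B; F/C/A/E/D] holding=-
step 3 (unstack(D, E)): towers=[B; F/C/A/E] holding=D
step 4 (stack(E, B)) [no-op]: towers=[B; F/C/A/E] holding=D
step 5 (putdown(D)): towers=[B; D; F/C/A/E] holding=-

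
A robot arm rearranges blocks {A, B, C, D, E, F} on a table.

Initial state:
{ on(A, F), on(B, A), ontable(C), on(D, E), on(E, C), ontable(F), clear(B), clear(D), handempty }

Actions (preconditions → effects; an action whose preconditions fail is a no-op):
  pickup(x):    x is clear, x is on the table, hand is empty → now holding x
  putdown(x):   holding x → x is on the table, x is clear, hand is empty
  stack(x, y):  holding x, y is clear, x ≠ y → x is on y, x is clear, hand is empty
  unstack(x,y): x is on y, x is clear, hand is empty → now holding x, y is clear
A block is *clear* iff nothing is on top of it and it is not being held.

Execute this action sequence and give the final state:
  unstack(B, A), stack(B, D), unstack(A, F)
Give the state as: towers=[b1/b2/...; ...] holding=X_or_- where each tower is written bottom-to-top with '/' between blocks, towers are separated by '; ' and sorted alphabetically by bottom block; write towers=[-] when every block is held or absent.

step 1 (unstack(B, A)): towers=[C/E/D; F/A] holding=B
step 2 (stack(B, D)): towers=[C/E/D/B; F/A] holding=-
step 3 (unstack(A, F)): towers=[C/E/D/B; F] holding=A

towers=[C/E/D/B; F] holding=A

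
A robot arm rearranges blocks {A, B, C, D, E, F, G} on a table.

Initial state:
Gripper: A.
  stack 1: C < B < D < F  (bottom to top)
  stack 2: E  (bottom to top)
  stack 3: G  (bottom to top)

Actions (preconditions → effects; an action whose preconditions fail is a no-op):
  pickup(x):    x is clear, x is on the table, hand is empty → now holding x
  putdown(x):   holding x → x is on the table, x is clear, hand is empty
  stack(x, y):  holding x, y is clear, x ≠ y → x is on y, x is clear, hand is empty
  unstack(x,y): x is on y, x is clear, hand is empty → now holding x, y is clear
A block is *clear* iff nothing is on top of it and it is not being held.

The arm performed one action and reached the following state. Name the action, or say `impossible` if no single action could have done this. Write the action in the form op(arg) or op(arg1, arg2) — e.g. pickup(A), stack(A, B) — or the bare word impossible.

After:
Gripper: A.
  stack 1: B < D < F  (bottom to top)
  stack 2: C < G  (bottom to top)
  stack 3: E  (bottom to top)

target: towers=[B/D/F; C/G; E] holding=A
        putdown(A) → towers=[A; C/B/D/F; E; G] holding=-
       stack(A, F) → towers=[C/B/D/F/A; E; G] holding=-
       stack(A, G) → towers=[C/B/D/F; E; G/A] holding=-
       stack(A, E) → towers=[C/B/D/F; E/A; G] holding=-
none of the 4 applicable actions match → impossible

impossible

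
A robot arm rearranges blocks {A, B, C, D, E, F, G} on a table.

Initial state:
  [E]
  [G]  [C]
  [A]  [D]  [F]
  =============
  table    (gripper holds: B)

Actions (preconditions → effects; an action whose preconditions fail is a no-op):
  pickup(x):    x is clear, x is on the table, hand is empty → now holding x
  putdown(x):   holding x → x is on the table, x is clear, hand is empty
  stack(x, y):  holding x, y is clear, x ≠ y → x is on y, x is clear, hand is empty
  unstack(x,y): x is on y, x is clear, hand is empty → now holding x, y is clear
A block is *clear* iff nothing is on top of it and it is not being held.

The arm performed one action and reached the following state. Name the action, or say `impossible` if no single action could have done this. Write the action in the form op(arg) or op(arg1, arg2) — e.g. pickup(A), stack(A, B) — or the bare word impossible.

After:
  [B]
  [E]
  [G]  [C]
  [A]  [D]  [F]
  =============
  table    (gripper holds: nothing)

stack(B, E)

target: towers=[A/G/E/B; D/C; F] holding=-
        putdown(B) → towers=[A/G/E; B; D/C; F] holding=-
       stack(B, F) → towers=[A/G/E; D/C; F/B] holding=-
       stack(B, E) → towers=[A/G/E/B; D/C; F] holding=-  ← match
       stack(B, C) → towers=[A/G/E; D/C/B; F] holding=-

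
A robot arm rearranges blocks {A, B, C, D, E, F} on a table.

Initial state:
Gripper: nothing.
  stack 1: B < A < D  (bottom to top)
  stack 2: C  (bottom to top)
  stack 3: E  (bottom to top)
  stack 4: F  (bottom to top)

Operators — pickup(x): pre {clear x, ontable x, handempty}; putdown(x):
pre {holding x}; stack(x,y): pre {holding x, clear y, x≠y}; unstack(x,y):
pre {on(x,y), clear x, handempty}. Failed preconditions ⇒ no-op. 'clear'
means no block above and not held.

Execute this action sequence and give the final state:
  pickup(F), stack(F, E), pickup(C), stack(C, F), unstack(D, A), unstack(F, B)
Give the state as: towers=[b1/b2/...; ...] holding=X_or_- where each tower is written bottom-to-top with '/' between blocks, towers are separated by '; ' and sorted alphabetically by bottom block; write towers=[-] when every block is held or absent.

towers=[B/A; E/F/C] holding=D

step 1 (pickup(F)): towers=[B/A/D; C; E] holding=F
step 2 (stack(F, E)): towers=[B/A/D; C; E/F] holding=-
step 3 (pickup(C)): towers=[B/A/D; E/F] holding=C
step 4 (stack(C, F)): towers=[B/A/D; E/F/C] holding=-
step 5 (unstack(D, A)): towers=[B/A; E/F/C] holding=D
step 6 (unstack(F, B)) [no-op]: towers=[B/A; E/F/C] holding=D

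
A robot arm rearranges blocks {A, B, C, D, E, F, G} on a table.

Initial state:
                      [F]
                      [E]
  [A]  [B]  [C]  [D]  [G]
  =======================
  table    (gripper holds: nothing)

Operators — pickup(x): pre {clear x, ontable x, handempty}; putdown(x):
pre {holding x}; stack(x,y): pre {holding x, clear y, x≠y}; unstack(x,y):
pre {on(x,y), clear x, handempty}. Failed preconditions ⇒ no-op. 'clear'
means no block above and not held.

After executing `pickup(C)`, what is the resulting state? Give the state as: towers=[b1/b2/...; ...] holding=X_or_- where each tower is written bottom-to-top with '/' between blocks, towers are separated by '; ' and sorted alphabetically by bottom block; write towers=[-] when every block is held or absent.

before: towers=[A; B; C; D; G/E/F] holding=-
pre[pickup(C)]: clear(C) ok, ontable(C) ok, handempty ok
all met → apply pickup(C)
after:  towers=[A; B; D; G/E/F] holding=C

towers=[A; B; D; G/E/F] holding=C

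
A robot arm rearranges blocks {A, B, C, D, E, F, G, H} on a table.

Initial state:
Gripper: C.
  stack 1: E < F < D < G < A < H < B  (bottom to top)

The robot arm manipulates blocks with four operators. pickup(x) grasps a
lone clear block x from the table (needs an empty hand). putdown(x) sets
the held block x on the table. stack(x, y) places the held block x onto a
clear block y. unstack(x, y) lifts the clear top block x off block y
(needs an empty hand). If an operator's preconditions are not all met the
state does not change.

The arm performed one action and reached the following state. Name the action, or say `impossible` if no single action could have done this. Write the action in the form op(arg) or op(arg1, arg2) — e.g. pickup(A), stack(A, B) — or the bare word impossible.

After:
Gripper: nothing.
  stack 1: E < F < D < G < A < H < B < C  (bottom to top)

stack(C, B)

target: towers=[E/F/D/G/A/H/B/C] holding=-
        putdown(C) → towers=[C; E/F/D/G/A/H/B] holding=-
       stack(C, B) → towers=[E/F/D/G/A/H/B/C] holding=-  ← match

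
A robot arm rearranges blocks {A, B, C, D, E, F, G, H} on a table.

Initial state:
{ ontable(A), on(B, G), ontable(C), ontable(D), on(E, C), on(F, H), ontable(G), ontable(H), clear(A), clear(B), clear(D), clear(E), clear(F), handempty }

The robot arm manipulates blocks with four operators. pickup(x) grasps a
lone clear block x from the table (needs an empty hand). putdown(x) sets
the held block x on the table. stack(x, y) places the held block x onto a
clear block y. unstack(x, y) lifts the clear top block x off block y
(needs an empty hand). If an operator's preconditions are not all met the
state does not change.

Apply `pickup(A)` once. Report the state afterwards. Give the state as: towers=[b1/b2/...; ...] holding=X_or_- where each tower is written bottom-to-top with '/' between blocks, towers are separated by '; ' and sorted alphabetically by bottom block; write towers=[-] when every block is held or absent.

before: towers=[A; C/E; D; G/B; H/F] holding=-
pre[pickup(A)]: clear(A) ✓, ontable(A) ✓, handempty ✓
all met → apply pickup(A)
after:  towers=[C/E; D; G/B; H/F] holding=A

towers=[C/E; D; G/B; H/F] holding=A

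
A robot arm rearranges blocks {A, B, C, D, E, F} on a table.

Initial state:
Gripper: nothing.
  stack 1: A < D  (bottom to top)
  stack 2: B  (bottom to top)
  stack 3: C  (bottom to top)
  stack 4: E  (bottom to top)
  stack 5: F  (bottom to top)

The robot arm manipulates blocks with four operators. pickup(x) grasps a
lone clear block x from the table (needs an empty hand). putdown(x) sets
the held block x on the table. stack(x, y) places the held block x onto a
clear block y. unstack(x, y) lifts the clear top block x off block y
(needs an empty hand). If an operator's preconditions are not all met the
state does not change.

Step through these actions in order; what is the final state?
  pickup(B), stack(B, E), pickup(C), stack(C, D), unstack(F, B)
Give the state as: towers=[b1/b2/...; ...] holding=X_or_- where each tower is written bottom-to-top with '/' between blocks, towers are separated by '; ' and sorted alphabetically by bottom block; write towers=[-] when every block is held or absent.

step 1 (pickup(B)): towers=[A/D; C; E; F] holding=B
step 2 (stack(B, E)): towers=[A/D; C; E/B; F] holding=-
step 3 (pickup(C)): towers=[A/D; E/B; F] holding=C
step 4 (stack(C, D)): towers=[A/D/C; E/B; F] holding=-
step 5 (unstack(F, B)) [no-op]: towers=[A/D/C; E/B; F] holding=-

towers=[A/D/C; E/B; F] holding=-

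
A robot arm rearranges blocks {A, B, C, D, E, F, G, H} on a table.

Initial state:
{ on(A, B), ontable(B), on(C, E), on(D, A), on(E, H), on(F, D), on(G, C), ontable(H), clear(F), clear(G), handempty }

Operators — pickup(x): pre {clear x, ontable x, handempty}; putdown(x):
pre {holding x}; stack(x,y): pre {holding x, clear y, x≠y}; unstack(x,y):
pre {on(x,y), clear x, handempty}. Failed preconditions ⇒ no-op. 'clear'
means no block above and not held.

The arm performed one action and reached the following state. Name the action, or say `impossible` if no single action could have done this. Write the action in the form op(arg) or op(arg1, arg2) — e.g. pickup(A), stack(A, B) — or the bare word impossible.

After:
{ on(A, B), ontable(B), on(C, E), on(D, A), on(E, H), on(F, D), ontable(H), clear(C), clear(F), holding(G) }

target: towers=[B/A/D/F; H/E/C] holding=G
     unstack(G, C) → towers=[B/A/D/F; H/E/C] holding=G  ← match
     unstack(F, D) → towers=[B/A/D; H/E/C/G] holding=F

unstack(G, C)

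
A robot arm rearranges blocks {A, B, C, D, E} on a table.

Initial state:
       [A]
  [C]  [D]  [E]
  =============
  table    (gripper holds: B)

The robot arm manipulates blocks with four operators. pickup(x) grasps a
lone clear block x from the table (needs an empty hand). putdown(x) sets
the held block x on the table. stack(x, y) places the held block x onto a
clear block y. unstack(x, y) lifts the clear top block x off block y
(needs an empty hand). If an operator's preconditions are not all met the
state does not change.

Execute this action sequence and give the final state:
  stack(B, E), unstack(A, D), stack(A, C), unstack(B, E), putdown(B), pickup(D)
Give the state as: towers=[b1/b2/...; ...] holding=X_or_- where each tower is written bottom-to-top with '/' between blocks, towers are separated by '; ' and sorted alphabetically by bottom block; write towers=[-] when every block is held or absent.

towers=[B; C/A; E] holding=D

step 1 (stack(B, E)): towers=[C; D/A; E/B] holding=-
step 2 (unstack(A, D)): towers=[C; D; E/B] holding=A
step 3 (stack(A, C)): towers=[C/A; D; E/B] holding=-
step 4 (unstack(B, E)): towers=[C/A; D; E] holding=B
step 5 (putdown(B)): towers=[B; C/A; D; E] holding=-
step 6 (pickup(D)): towers=[B; C/A; E] holding=D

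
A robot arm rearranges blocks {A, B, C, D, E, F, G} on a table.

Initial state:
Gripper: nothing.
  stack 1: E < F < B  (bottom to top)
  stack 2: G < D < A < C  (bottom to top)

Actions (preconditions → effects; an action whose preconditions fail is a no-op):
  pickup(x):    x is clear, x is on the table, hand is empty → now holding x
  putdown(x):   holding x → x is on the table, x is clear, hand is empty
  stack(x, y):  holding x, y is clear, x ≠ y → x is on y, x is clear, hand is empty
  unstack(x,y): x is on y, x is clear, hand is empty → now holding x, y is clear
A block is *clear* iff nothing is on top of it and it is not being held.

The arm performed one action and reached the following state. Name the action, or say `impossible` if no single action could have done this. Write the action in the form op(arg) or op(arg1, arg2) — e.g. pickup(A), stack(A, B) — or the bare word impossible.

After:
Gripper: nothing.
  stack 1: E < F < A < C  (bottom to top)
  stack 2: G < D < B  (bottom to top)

target: towers=[E/F/A/C; G/D/B] holding=-
     unstack(B, F) → towers=[E/F; G/D/A/C] holding=B
     unstack(C, A) → towers=[E/F/B; G/D/A] holding=C
none of the 2 applicable actions match → impossible

impossible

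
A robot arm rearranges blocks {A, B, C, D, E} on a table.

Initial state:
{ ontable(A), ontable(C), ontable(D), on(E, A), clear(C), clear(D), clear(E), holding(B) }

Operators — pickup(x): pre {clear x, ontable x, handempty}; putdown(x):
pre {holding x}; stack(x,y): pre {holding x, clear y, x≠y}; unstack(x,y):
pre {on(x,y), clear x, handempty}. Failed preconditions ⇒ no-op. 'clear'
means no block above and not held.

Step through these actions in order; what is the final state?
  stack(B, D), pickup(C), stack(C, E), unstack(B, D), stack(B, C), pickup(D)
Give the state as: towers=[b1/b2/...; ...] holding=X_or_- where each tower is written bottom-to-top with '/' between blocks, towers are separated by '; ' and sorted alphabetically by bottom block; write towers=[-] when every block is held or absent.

towers=[A/E/C/B] holding=D

step 1 (stack(B, D)): towers=[A/E; C; D/B] holding=-
step 2 (pickup(C)): towers=[A/E; D/B] holding=C
step 3 (stack(C, E)): towers=[A/E/C; D/B] holding=-
step 4 (unstack(B, D)): towers=[A/E/C; D] holding=B
step 5 (stack(B, C)): towers=[A/E/C/B; D] holding=-
step 6 (pickup(D)): towers=[A/E/C/B] holding=D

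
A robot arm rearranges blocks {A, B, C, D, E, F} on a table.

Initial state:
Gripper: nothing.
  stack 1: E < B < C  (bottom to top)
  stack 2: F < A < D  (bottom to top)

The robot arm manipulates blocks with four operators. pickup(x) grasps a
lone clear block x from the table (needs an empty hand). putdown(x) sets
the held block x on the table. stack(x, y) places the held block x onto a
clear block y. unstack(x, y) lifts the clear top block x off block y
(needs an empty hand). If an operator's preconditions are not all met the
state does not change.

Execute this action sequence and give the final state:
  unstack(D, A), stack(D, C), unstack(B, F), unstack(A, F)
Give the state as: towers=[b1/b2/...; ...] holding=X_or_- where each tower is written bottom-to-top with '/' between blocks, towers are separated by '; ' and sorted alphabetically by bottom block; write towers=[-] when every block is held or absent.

step 1 (unstack(D, A)): towers=[E/B/C; F/A] holding=D
step 2 (stack(D, C)): towers=[E/B/C/D; F/A] holding=-
step 3 (unstack(B, F)) [no-op]: towers=[E/B/C/D; F/A] holding=-
step 4 (unstack(A, F)): towers=[E/B/C/D; F] holding=A

towers=[E/B/C/D; F] holding=A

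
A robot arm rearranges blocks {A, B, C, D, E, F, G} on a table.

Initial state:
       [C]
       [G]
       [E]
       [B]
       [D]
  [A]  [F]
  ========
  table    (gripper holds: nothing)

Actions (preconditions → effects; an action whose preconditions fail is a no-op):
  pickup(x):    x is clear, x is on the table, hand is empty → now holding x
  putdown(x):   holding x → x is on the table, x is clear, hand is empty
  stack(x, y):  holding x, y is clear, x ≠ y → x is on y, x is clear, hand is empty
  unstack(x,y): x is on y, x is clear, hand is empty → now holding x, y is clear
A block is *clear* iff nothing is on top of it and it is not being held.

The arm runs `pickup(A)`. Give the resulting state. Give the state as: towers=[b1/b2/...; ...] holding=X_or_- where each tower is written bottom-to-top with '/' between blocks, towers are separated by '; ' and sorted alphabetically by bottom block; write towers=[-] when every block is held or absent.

towers=[F/D/B/E/G/C] holding=A

before: towers=[A; F/D/B/E/G/C] holding=-
pre[pickup(A)]: clear(A) ✓, ontable(A) ✓, handempty ✓
all met → apply pickup(A)
after:  towers=[F/D/B/E/G/C] holding=A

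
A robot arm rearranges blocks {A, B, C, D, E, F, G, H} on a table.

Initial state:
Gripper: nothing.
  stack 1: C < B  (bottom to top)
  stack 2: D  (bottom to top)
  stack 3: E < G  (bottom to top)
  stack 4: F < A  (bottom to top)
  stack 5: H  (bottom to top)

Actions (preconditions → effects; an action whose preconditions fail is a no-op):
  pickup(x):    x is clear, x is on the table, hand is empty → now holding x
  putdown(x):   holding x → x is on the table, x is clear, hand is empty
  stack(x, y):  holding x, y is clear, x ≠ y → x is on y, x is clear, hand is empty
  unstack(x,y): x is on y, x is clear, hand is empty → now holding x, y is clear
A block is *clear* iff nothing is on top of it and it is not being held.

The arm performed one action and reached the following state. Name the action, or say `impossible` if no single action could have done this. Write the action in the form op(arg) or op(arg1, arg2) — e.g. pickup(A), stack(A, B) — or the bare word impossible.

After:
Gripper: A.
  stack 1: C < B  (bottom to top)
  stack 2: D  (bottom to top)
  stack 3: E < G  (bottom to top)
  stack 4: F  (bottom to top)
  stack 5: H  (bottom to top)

target: towers=[C/B; D; E/G; F; H] holding=A
     unstack(G, E) → towers=[C/B; D; E; F/A; H] holding=G
     unstack(A, F) → towers=[C/B; D; E/G; F; H] holding=A  ← match
         pickup(H) → towers=[C/B; D; E/G; F/A] holding=H
     unstack(B, C) → towers=[C; D; E/G; F/A; H] holding=B
         pickup(D) → towers=[C/B; E/G; F/A; H] holding=D

unstack(A, F)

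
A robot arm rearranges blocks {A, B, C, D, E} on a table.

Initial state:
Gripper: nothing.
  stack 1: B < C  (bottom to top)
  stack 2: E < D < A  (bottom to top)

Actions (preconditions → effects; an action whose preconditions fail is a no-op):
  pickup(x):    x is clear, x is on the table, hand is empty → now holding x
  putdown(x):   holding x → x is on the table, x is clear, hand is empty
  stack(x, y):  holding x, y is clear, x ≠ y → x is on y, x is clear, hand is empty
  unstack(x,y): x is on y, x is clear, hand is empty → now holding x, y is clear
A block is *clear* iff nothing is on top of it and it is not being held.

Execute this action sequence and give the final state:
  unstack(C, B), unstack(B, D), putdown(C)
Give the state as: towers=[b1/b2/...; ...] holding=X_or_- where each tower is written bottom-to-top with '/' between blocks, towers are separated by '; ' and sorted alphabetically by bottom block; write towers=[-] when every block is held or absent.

step 1 (unstack(C, B)): towers=[B; E/D/A] holding=C
step 2 (unstack(B, D)) [no-op]: towers=[B; E/D/A] holding=C
step 3 (putdown(C)): towers=[B; C; E/D/A] holding=-

towers=[B; C; E/D/A] holding=-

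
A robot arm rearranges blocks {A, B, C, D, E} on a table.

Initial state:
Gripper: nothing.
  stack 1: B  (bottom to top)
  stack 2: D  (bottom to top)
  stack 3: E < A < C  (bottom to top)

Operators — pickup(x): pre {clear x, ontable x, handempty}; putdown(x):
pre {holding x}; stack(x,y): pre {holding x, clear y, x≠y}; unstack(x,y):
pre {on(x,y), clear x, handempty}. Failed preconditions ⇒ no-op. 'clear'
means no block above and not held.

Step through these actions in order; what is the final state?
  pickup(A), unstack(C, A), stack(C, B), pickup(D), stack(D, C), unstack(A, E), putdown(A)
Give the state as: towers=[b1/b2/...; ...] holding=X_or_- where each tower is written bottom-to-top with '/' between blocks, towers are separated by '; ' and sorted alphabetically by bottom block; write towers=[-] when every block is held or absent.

towers=[A; B/C/D; E] holding=-

step 1 (pickup(A)) [no-op]: towers=[B; D; E/A/C] holding=-
step 2 (unstack(C, A)): towers=[B; D; E/A] holding=C
step 3 (stack(C, B)): towers=[B/C; D; E/A] holding=-
step 4 (pickup(D)): towers=[B/C; E/A] holding=D
step 5 (stack(D, C)): towers=[B/C/D; E/A] holding=-
step 6 (unstack(A, E)): towers=[B/C/D; E] holding=A
step 7 (putdown(A)): towers=[A; B/C/D; E] holding=-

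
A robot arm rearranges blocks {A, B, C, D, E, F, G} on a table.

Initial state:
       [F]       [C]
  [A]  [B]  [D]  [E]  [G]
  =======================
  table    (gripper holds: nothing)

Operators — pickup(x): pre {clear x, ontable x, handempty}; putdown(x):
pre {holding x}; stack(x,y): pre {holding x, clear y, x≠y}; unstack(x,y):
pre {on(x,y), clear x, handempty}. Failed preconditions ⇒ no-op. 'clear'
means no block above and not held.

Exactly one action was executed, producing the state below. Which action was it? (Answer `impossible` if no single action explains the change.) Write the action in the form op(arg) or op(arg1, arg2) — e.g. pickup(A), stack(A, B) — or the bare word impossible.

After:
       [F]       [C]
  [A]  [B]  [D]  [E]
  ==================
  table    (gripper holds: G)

pickup(G)

target: towers=[A; B/F; D; E/C] holding=G
     unstack(F, B) → towers=[A; B; D; E/C; G] holding=F
         pickup(G) → towers=[A; B/F; D; E/C] holding=G  ← match
         pickup(D) → towers=[A; B/F; E/C; G] holding=D
         pickup(A) → towers=[B/F; D; E/C; G] holding=A
     unstack(C, E) → towers=[A; B/F; D; E; G] holding=C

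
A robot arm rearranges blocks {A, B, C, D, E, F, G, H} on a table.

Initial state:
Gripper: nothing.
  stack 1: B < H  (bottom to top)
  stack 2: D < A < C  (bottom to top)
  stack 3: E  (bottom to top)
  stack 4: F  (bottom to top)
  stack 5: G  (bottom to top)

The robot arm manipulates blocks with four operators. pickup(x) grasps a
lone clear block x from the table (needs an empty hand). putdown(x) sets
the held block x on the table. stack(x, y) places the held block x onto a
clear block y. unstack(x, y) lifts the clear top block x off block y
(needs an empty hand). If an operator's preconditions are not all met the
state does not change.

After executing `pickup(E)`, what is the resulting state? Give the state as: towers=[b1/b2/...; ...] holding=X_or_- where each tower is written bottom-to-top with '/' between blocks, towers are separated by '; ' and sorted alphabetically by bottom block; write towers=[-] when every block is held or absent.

before: towers=[B/H; D/A/C; E; F; G] holding=-
pre[pickup(E)]: clear(E) ✓, ontable(E) ✓, handempty ✓
all met → apply pickup(E)
after:  towers=[B/H; D/A/C; F; G] holding=E

towers=[B/H; D/A/C; F; G] holding=E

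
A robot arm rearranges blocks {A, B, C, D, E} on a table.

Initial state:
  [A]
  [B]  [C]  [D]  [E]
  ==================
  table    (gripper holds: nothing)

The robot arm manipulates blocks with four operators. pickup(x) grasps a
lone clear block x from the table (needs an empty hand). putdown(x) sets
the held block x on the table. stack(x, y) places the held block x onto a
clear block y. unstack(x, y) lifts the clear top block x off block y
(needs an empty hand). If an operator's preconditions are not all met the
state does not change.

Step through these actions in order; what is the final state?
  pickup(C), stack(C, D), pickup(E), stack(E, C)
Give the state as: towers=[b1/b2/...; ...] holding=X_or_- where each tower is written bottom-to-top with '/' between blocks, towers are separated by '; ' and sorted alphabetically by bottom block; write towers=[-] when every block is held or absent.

step 1 (pickup(C)): towers=[B/A; D; E] holding=C
step 2 (stack(C, D)): towers=[B/A; D/C; E] holding=-
step 3 (pickup(E)): towers=[B/A; D/C] holding=E
step 4 (stack(E, C)): towers=[B/A; D/C/E] holding=-

towers=[B/A; D/C/E] holding=-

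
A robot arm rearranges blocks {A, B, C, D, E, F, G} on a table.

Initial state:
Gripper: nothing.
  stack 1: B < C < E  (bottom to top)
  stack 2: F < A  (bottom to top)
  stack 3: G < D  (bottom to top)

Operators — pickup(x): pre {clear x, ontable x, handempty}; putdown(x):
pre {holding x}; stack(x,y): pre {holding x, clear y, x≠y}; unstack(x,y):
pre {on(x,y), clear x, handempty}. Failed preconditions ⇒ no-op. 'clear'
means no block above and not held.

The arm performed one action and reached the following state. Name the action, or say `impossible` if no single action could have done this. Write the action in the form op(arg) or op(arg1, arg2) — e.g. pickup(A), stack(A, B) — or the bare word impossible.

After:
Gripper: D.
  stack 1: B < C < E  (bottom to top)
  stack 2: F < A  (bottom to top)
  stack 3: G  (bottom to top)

unstack(D, G)

target: towers=[B/C/E; F/A; G] holding=D
     unstack(D, G) → towers=[B/C/E; F/A; G] holding=D  ← match
     unstack(A, F) → towers=[B/C/E; F; G/D] holding=A
     unstack(E, C) → towers=[B/C; F/A; G/D] holding=E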